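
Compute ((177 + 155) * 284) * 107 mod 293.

177 + 155 = 332 ≡ 39 (mod 293)
39 * 284 = 11076 ≡ 235 (mod 293)
235 * 107 = 25145 ≡ 240 (mod 293)

240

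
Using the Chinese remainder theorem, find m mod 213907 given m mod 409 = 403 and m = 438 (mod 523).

167275

409⁻¹ mod 523: 409·445 ≡ 1 (mod 523), so 409⁻¹ ≡ 445.
m = 403 + 409·((438 − 403)·445 mod 523) = 403 + 409·408 = 167275.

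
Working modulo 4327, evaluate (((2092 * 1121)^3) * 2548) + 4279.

1576

2092 * 1121 = 2345132 ≡ 4225 (mod 4327)
(4225)^3 ≡ 3234 (mod 4327)
3234 * 2548 = 8240232 ≡ 1624 (mod 4327)
1624 + 4279 = 5903 ≡ 1576 (mod 4327)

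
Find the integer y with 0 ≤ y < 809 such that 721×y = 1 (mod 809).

Apply the Euclidean algorithm and back-substitute:
809 = 1·721 + 88
721 = 8·88 + 17
88 = 5·17 + 3
17 = 5·3 + 2
3 = 1·2 + 1
2 = 2·1 + 0
gcd(721, 809) = 1, so the inverse exists.
Bézout: 1 = 254·809 − 285·721.
So 721⁻¹ ≡ −285 ≡ 524 (mod 809).

524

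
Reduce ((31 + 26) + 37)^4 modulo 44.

20

31 + 26 = 57 ≡ 13 (mod 44)
13 + 37 = 50 ≡ 6 (mod 44)
(6)^4 ≡ 20 (mod 44)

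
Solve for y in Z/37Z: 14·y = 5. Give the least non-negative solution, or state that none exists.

3

gcd(14, 37) = 1, so a unique solution mod 37 exists.
14⁻¹ ≡ 8 (mod 37).
y ≡ 8·5 ≡ 3 (mod 37).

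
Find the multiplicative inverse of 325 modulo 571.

571 = 1·325 + 246
325 = 1·246 + 79
246 = 3·79 + 9
79 = 8·9 + 7
9 = 1·7 + 2
7 = 3·2 + 1
2 = 2·1 + 0
gcd(325, 571) = 1, so the inverse exists.
Back-substitute for 1:
1 = 1·7 − 3·2
  = −3·9 + 4·7
  = 4·79 − 35·9
  = −35·246 + 109·79
  = 109·325 − 144·246
  = −144·571 + 253·325
So 325⁻¹ ≡ 253 (mod 571).

253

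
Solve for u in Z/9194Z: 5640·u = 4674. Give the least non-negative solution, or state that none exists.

2314

gcd(5640, 9194) = 2, and 2 | 4674, so solutions exist.
Divide through by 2: 2820·u mod 4597 = 2337.
2820⁻¹ ≡ 4478 (mod 4597).
u ≡ 4478·2337 ≡ 2314 (mod 4597).
The smallest non-negative solution is u = 2314.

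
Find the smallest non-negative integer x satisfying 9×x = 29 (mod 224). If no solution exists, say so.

gcd(9, 224) = 1, so a unique solution mod 224 exists.
9⁻¹ ≡ 25 (mod 224).
x ≡ 25×29 ≡ 53 (mod 224).

53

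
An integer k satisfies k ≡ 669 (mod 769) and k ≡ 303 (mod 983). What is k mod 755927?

277509

769⁻¹ mod 983: 769·418 ≡ 1 (mod 983), so 769⁻¹ ≡ 418.
k = 669 + 769·((303 − 669)·418 mod 983) = 669 + 769·360 = 277509.
Check: 277509 mod 769 = 669, 277509 mod 983 = 303. ✓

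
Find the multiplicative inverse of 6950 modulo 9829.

Apply the Euclidean algorithm and back-substitute:
9829 = 1×6950 + 2879
6950 = 2×2879 + 1192
2879 = 2×1192 + 495
1192 = 2×495 + 202
495 = 2×202 + 91
202 = 2×91 + 20
91 = 4×20 + 11
20 = 1×11 + 9
11 = 1×9 + 2
9 = 4×2 + 1
2 = 2×1 + 0
gcd(6950, 9829) = 1, so the inverse exists.
Back-substitute for 1:
1 = 1×9 − 4×2
  = −4×11 + 5×9
  = 5×20 − 9×11
  = −9×91 + 41×20
  = 41×202 − 91×91
  = −91×495 + 223×202
  = 223×1192 − 537×495
  = −537×2879 + 1297×1192
  = 1297×6950 − 3131×2879
  = −3131×9829 + 4428×6950
So 6950⁻¹ ≡ 4428 (mod 9829).

4428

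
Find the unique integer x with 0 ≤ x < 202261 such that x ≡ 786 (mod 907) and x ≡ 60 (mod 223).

118696

907⁻¹ mod 223: 907*119 ≡ 1 (mod 223), so 907⁻¹ ≡ 119.
x = 786 + 907*((60 − 786)*119 mod 223) = 786 + 907*130 = 118696.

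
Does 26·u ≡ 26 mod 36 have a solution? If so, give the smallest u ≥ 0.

1

gcd(26, 36) = 2, and 2 | 26, so solutions exist.
Divide through by 2: 13·u mod 18 = 13.
13⁻¹ ≡ 7 (mod 18).
u ≡ 7·13 ≡ 1 (mod 18).
The smallest non-negative solution is u = 1.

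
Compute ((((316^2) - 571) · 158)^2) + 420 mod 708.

12

(316)^2 ≡ 28 (mod 708)
28 - 571 = -543 ≡ 165 (mod 708)
165 · 158 = 26070 ≡ 582 (mod 708)
(582)^2 ≡ 300 (mod 708)
300 + 420 = 720 ≡ 12 (mod 708)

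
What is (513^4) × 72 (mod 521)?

26

(513)^4 ≡ 449 (mod 521)
449 × 72 = 32328 ≡ 26 (mod 521)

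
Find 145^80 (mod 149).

80 in binary is 1010000, i.e. 80 = 64 + 16.
145^1 ≡ 145 (mod 149)
145^2 ≡ 145^2 = 21025 ≡ 16 (mod 149)
145^4 ≡ 16^2 = 256 ≡ 107 (mod 149)
145^8 ≡ 107^2 = 11449 ≡ 125 (mod 149)
145^16 ≡ 125^2 = 15625 ≡ 129 (mod 149)
145^32 ≡ 129^2 = 16641 ≡ 102 (mod 149)
145^64 ≡ 102^2 = 10404 ≡ 123 (mod 149)
145^80 = 145^64 × 145^16 ≡ 123 × 129 (mod 149).
123 × 129 = 15867 ≡ 73 (mod 149).

73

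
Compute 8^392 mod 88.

64

392 in binary is 110001000, i.e. 392 = 256 + 128 + 8.
8^1 ≡ 8 (mod 88)
8^2 ≡ 8^2 = 64 (mod 88)
8^4 ≡ 64^2 = 4096 ≡ 48 (mod 88)
8^8 ≡ 48^2 = 2304 ≡ 16 (mod 88)
8^16 ≡ 16^2 = 256 ≡ 80 (mod 88)
8^32 ≡ 80^2 = 6400 ≡ 64 (mod 88)
8^64 ≡ 64^2 = 4096 ≡ 48 (mod 88)
8^128 ≡ 48^2 = 2304 ≡ 16 (mod 88)
8^256 ≡ 16^2 = 256 ≡ 80 (mod 88)
8^392 = 8^256 * 8^128 * 8^8 ≡ 80 * 16 * 16 (mod 88).
Accumulate the product:
80 * 16 = 1280 ≡ 48
48 * 16 = 768 ≡ 64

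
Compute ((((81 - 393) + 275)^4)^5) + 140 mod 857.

529

81 - 393 = -312 ≡ 545 (mod 857)
545 + 275 = 820
(820)^4 ≡ 759 (mod 857)
(759)^5 ≡ 389 (mod 857)
389 + 140 = 529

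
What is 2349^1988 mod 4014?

By square-and-multiply:
1988 in binary is 11111000100, i.e. 1988 = 1024 + 512 + 256 + 128 + 64 + 4.
2349^1 ≡ 2349 (mod 4014)
2349^2 ≡ 2349^2 = 5517801 ≡ 2565 (mod 4014)
2349^4 ≡ 2565^2 = 6579225 ≡ 279 (mod 4014)
2349^8 ≡ 279^2 = 77841 ≡ 1575 (mod 4014)
2349^16 ≡ 1575^2 = 2480625 ≡ 3987 (mod 4014)
2349^32 ≡ 3987^2 = 15896169 ≡ 729 (mod 4014)
2349^64 ≡ 729^2 = 531441 ≡ 1593 (mod 4014)
2349^128 ≡ 1593^2 = 2537649 ≡ 801 (mod 4014)
2349^256 ≡ 801^2 = 641601 ≡ 3375 (mod 4014)
2349^512 ≡ 3375^2 = 11390625 ≡ 2907 (mod 4014)
2349^1024 ≡ 2907^2 = 8450649 ≡ 1179 (mod 4014)
2349^1988 = 2349^1024 × 2349^512 × 2349^256 × 2349^128 × 2349^64 × 2349^4 ≡ 1179 × 2907 × 3375 × 801 × 1593 × 279 (mod 4014).
Accumulate the product:
1179 × 2907 = 3427353 ≡ 3411
3411 × 3375 = 11512125 ≡ 3987
3987 × 801 = 3193587 ≡ 2457
2457 × 1593 = 3914001 ≡ 351
351 × 279 = 97929 ≡ 1593

1593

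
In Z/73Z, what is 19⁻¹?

Apply the Euclidean algorithm and back-substitute:
73 = 3*19 + 16
19 = 1*16 + 3
16 = 5*3 + 1
3 = 3*1 + 0
gcd(19, 73) = 1, so the inverse exists.
Back-substitute for 1:
1 = 1*16 − 5*3
  = −5*19 + 6*16
  = 6*73 − 23*19
So 19⁻¹ ≡ −23 ≡ 50 (mod 73).

50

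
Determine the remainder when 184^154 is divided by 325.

154 in binary is 10011010, i.e. 154 = 128 + 16 + 8 + 2.
184^1 ≡ 184 (mod 325)
184^2 ≡ 184^2 = 33856 ≡ 56 (mod 325)
184^4 ≡ 56^2 = 3136 ≡ 211 (mod 325)
184^8 ≡ 211^2 = 44521 ≡ 321 (mod 325)
184^16 ≡ 321^2 = 103041 ≡ 16 (mod 325)
184^32 ≡ 16^2 = 256 (mod 325)
184^64 ≡ 256^2 = 65536 ≡ 211 (mod 325)
184^128 ≡ 211^2 = 44521 ≡ 321 (mod 325)
184^154 = 184^128 · 184^16 · 184^8 · 184^2 ≡ 321 · 16 · 321 · 56 (mod 325).
Accumulate the product:
321 · 16 = 5136 ≡ 261
261 · 321 = 83781 ≡ 256
256 · 56 = 14336 ≡ 36

36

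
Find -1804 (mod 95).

1

-1804 = -19·95 + 1, so -1804 ≡ 1 (mod 95).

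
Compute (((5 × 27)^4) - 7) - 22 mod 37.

5

5 × 27 = 135 ≡ 24 (mod 37)
(24)^4 ≡ 34 (mod 37)
34 - 7 = 27
27 - 22 = 5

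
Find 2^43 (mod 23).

43 in binary is 101011, i.e. 43 = 32 + 8 + 2 + 1.
2^1 ≡ 2 (mod 23)
2^2 ≡ 2^2 = 4 (mod 23)
2^4 ≡ 4^2 = 16 (mod 23)
2^8 ≡ 16^2 = 256 ≡ 3 (mod 23)
2^16 ≡ 3^2 = 9 (mod 23)
2^32 ≡ 9^2 = 81 ≡ 12 (mod 23)
2^43 = 2^32 × 2^8 × 2^2 × 2^1 ≡ 12 × 3 × 4 × 2 (mod 23).
Accumulate the product:
12 × 3 = 36 ≡ 13
13 × 4 = 52 ≡ 6
6 × 2 = 12

12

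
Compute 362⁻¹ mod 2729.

2729 = 7×362 + 195
362 = 1×195 + 167
195 = 1×167 + 28
167 = 5×28 + 27
28 = 1×27 + 1
27 = 27×1 + 0
gcd(362, 2729) = 1, so the inverse exists.
Back-substitute for 1:
1 = 1×28 − 1×27
  = −1×167 + 6×28
  = 6×195 − 7×167
  = −7×362 + 13×195
  = 13×2729 − 98×362
So 362⁻¹ ≡ −98 ≡ 2631 (mod 2729).

2631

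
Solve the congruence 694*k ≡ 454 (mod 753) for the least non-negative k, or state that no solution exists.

439

gcd(694, 753) = 1, so a unique solution mod 753 exists.
694⁻¹ ≡ 268 (mod 753).
k ≡ 268*454 ≡ 439 (mod 753).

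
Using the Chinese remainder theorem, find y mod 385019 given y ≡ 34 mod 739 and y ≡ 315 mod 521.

739⁻¹ mod 521: 739*380 ≡ 1 (mod 521), so 739⁻¹ ≡ 380.
y = 34 + 739*((315 − 34)*380 mod 521) = 34 + 739*496 = 366578.

366578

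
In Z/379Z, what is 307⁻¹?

100

379 = 1·307 + 72
307 = 4·72 + 19
72 = 3·19 + 15
19 = 1·15 + 4
15 = 3·4 + 3
4 = 1·3 + 1
3 = 3·1 + 0
gcd(307, 379) = 1, so the inverse exists.
Back-substitute for 1:
1 = 1·4 − 1·3
  = −1·15 + 4·4
  = 4·19 − 5·15
  = −5·72 + 19·19
  = 19·307 − 81·72
  = −81·379 + 100·307
So 307⁻¹ ≡ 100 (mod 379).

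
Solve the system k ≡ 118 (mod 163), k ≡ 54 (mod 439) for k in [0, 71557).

163⁻¹ mod 439: 163·202 ≡ 1 (mod 439), so 163⁻¹ ≡ 202.
k = 118 + 163·((54 − 118)·202 mod 439) = 118 + 163·242 = 39564.
Check: 39564 mod 163 = 118, 39564 mod 439 = 54. ✓

39564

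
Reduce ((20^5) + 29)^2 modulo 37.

26

(20)^5 ≡ 18 (mod 37)
18 + 29 = 47 ≡ 10 (mod 37)
(10)^2 ≡ 26 (mod 37)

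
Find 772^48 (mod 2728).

48 in binary is 110000, i.e. 48 = 32 + 16.
772^1 ≡ 772 (mod 2728)
772^2 ≡ 772^2 = 595984 ≡ 1280 (mod 2728)
772^4 ≡ 1280^2 = 1638400 ≡ 1600 (mod 2728)
772^8 ≡ 1600^2 = 2560000 ≡ 1136 (mod 2728)
772^16 ≡ 1136^2 = 1290496 ≡ 152 (mod 2728)
772^32 ≡ 152^2 = 23104 ≡ 1280 (mod 2728)
772^48 = 772^32 · 772^16 ≡ 1280 · 152 (mod 2728).
1280 · 152 = 194560 ≡ 872 (mod 2728).

872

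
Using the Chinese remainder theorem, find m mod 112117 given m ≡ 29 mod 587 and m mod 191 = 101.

587⁻¹ mod 191: 587×41 ≡ 1 (mod 191), so 587⁻¹ ≡ 41.
m = 29 + 587×((101 − 29)×41 mod 191) = 29 + 587×87 = 51098.

51098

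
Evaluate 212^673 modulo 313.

Using repeated squaring:
673 in binary is 1010100001, i.e. 673 = 512 + 128 + 32 + 1.
212^1 ≡ 212 (mod 313)
212^2 ≡ 212^2 = 44944 ≡ 185 (mod 313)
212^4 ≡ 185^2 = 34225 ≡ 108 (mod 313)
212^8 ≡ 108^2 = 11664 ≡ 83 (mod 313)
212^16 ≡ 83^2 = 6889 ≡ 3 (mod 313)
212^32 ≡ 3^2 = 9 (mod 313)
212^64 ≡ 9^2 = 81 (mod 313)
212^128 ≡ 81^2 = 6561 ≡ 301 (mod 313)
212^256 ≡ 301^2 = 90601 ≡ 144 (mod 313)
212^512 ≡ 144^2 = 20736 ≡ 78 (mod 313)
212^673 = 212^512 * 212^128 * 212^32 * 212^1 ≡ 78 * 301 * 9 * 212 (mod 313).
Accumulate the product:
78 * 301 = 23478 ≡ 3
3 * 9 = 27
27 * 212 = 5724 ≡ 90

90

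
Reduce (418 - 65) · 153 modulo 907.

496

418 - 65 = 353
353 · 153 = 54009 ≡ 496 (mod 907)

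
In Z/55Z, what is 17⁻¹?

Run the extended Euclidean algorithm:
55 = 3×17 + 4
17 = 4×4 + 1
4 = 4×1 + 0
gcd(17, 55) = 1, so the inverse exists.
Back-substitute for 1:
1 = 1×17 − 4×4
  = −4×55 + 13×17
So 17⁻¹ ≡ 13 (mod 55).

13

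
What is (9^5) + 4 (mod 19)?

(9)^5 ≡ 16 (mod 19)
16 + 4 = 20 ≡ 1 (mod 19)

1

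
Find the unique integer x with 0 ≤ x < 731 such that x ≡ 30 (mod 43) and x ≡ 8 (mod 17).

43⁻¹ mod 17: 43·2 ≡ 1 (mod 17), so 43⁻¹ ≡ 2.
x = 30 + 43·((8 − 30)·2 mod 17) = 30 + 43·7 = 331.
Check: 331 mod 43 = 30, 331 mod 17 = 8. ✓

331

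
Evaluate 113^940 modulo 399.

Compute successive squares:
940 in binary is 1110101100, i.e. 940 = 512 + 256 + 128 + 32 + 8 + 4.
113^1 ≡ 113 (mod 399)
113^2 ≡ 113^2 = 12769 ≡ 1 (mod 399)
113^4 ≡ 1^2 = 1 (mod 399)
113^8 ≡ 1^2 = 1 (mod 399)
113^16 ≡ 1^2 = 1 (mod 399)
113^32 ≡ 1^2 = 1 (mod 399)
113^64 ≡ 1^2 = 1 (mod 399)
113^128 ≡ 1^2 = 1 (mod 399)
113^256 ≡ 1^2 = 1 (mod 399)
113^512 ≡ 1^2 = 1 (mod 399)
113^940 = 113^512 × 113^256 × 113^128 × 113^32 × 113^8 × 113^4 ≡ 1 × 1 × 1 × 1 × 1 × 1 (mod 399).
Accumulate the product:
1 × 1 = 1
1 × 1 = 1
1 × 1 = 1
1 × 1 = 1
1 × 1 = 1

1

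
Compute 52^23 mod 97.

Compute successive squares:
23 in binary is 10111, i.e. 23 = 16 + 4 + 2 + 1.
52^1 ≡ 52 (mod 97)
52^2 ≡ 52^2 = 2704 ≡ 85 (mod 97)
52^4 ≡ 85^2 = 7225 ≡ 47 (mod 97)
52^8 ≡ 47^2 = 2209 ≡ 75 (mod 97)
52^16 ≡ 75^2 = 5625 ≡ 96 (mod 97)
52^23 = 52^16 · 52^4 · 52^2 · 52^1 ≡ 96 · 47 · 85 · 52 (mod 97).
Accumulate the product:
96 · 47 = 4512 ≡ 50
50 · 85 = 4250 ≡ 79
79 · 52 = 4108 ≡ 34

34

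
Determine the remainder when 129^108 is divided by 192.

Compute successive squares:
108 in binary is 1101100, i.e. 108 = 64 + 32 + 8 + 4.
129^1 ≡ 129 (mod 192)
129^2 ≡ 129^2 = 16641 ≡ 129 (mod 192)
129^4 ≡ 129^2 = 16641 ≡ 129 (mod 192)
129^8 ≡ 129^2 = 16641 ≡ 129 (mod 192)
129^16 ≡ 129^2 = 16641 ≡ 129 (mod 192)
129^32 ≡ 129^2 = 16641 ≡ 129 (mod 192)
129^64 ≡ 129^2 = 16641 ≡ 129 (mod 192)
129^108 = 129^64 × 129^32 × 129^8 × 129^4 ≡ 129 × 129 × 129 × 129 (mod 192).
Accumulate the product:
129 × 129 = 16641 ≡ 129
129 × 129 = 16641 ≡ 129
129 × 129 = 16641 ≡ 129

129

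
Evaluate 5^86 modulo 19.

5^1 ≡ 5 (mod 19)
5^2 ≡ 5^2 = 25 ≡ 6 (mod 19)
5^4 ≡ 6^2 = 36 ≡ 17 (mod 19)
5^8 ≡ 17^2 = 289 ≡ 4 (mod 19)
5^16 ≡ 4^2 = 16 (mod 19)
5^32 ≡ 16^2 = 256 ≡ 9 (mod 19)
5^64 ≡ 9^2 = 81 ≡ 5 (mod 19)
5^86 = 5^64 × 5^16 × 5^4 × 5^2 ≡ 5 × 16 × 17 × 6 (mod 19).
Accumulate the product:
5 × 16 = 80 ≡ 4
4 × 17 = 68 ≡ 11
11 × 6 = 66 ≡ 9

9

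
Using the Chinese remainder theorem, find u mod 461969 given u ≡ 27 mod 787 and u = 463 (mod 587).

787⁻¹ mod 587: 787×226 ≡ 1 (mod 587), so 787⁻¹ ≡ 226.
u = 27 + 787×((463 − 27)×226 mod 587) = 27 + 787×507 = 399036.
Check: 399036 mod 787 = 27, 399036 mod 587 = 463. ✓

399036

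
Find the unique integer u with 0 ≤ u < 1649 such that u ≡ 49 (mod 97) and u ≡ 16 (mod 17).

1019

97⁻¹ mod 17: 97*10 ≡ 1 (mod 17), so 97⁻¹ ≡ 10.
u = 49 + 97*((16 − 49)*10 mod 17) = 49 + 97*10 = 1019.
Check: 1019 mod 97 = 49, 1019 mod 17 = 16. ✓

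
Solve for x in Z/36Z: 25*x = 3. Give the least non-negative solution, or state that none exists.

3

gcd(25, 36) = 1, so a unique solution mod 36 exists.
25⁻¹ ≡ 13 (mod 36).
x ≡ 13*3 ≡ 3 (mod 36).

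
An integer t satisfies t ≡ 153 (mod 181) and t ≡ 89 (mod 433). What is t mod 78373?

2687

181⁻¹ mod 433: 181*311 ≡ 1 (mod 433), so 181⁻¹ ≡ 311.
t = 153 + 181*((89 − 153)*311 mod 433) = 153 + 181*14 = 2687.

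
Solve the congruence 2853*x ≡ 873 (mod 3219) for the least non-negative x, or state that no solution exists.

24

gcd(2853, 3219) = 3, and 3 | 873, so solutions exist.
Divide through by 3: 951*x ≡ 291 (mod 1073).
951⁻¹ ≡ 343 (mod 1073).
x ≡ 343*291 ≡ 24 (mod 1073).
The smallest non-negative solution is x = 24.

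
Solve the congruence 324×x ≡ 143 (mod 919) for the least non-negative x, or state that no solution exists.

gcd(324, 919) = 1, so a unique solution mod 919 exists.
324⁻¹ ≡ 763 (mod 919).
x ≡ 763×143 ≡ 667 (mod 919).

667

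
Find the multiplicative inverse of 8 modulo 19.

12

Run the extended Euclidean algorithm:
19 = 2·8 + 3
8 = 2·3 + 2
3 = 1·2 + 1
2 = 2·1 + 0
gcd(8, 19) = 1, so the inverse exists.
Back-substitute for 1:
1 = 1·3 − 1·2
  = −1·8 + 3·3
  = 3·19 − 7·8
So 8⁻¹ ≡ −7 ≡ 12 (mod 19).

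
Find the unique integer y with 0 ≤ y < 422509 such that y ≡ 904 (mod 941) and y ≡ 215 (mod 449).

941⁻¹ mod 449: 941×94 ≡ 1 (mod 449), so 941⁻¹ ≡ 94.
y = 904 + 941×((215 − 904)×94 mod 449) = 904 + 941×339 = 319903.

319903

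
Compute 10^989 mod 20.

0

989 in binary is 1111011101, i.e. 989 = 512 + 256 + 128 + 64 + 16 + 8 + 4 + 1.
10^1 ≡ 10 (mod 20)
10^2 ≡ 10^2 = 100 ≡ 0 (mod 20)
10^4 ≡ 0^2 = 0 (mod 20)
10^8 ≡ 0^2 = 0 (mod 20)
10^16 ≡ 0^2 = 0 (mod 20)
10^32 ≡ 0^2 = 0 (mod 20)
10^64 ≡ 0^2 = 0 (mod 20)
10^128 ≡ 0^2 = 0 (mod 20)
10^256 ≡ 0^2 = 0 (mod 20)
10^512 ≡ 0^2 = 0 (mod 20)
10^989 = 10^512 * 10^256 * 10^128 * 10^64 * 10^16 * 10^8 * 10^4 * 10^1 ≡ 0 * 0 * 0 * 0 * 0 * 0 * 0 * 10 (mod 20).
Accumulate the product:
0 * 0 = 0
0 * 0 = 0
0 * 0 = 0
0 * 0 = 0
0 * 0 = 0
0 * 0 = 0
0 * 10 = 0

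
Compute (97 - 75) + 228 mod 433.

97 - 75 = 22
22 + 228 = 250

250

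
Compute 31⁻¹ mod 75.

46

Apply the Euclidean algorithm and back-substitute:
75 = 2*31 + 13
31 = 2*13 + 5
13 = 2*5 + 3
5 = 1*3 + 2
3 = 1*2 + 1
2 = 2*1 + 0
gcd(31, 75) = 1, so the inverse exists.
Back-substitute for 1:
1 = 1*3 − 1*2
  = −1*5 + 2*3
  = 2*13 − 5*5
  = −5*31 + 12*13
  = 12*75 − 29*31
So 31⁻¹ ≡ −29 ≡ 46 (mod 75).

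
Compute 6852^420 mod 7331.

5992

6852^1 ≡ 6852 (mod 7331)
6852^2 ≡ 6852^2 = 46949904 ≡ 2180 (mod 7331)
6852^4 ≡ 2180^2 = 4752400 ≡ 1912 (mod 7331)
6852^8 ≡ 1912^2 = 3655744 ≡ 4906 (mod 7331)
6852^16 ≡ 4906^2 = 24068836 ≡ 1163 (mod 7331)
6852^32 ≡ 1163^2 = 1352569 ≡ 3665 (mod 7331)
6852^64 ≡ 3665^2 = 13432225 ≡ 1833 (mod 7331)
6852^128 ≡ 1833^2 = 3359889 ≡ 2291 (mod 7331)
6852^256 ≡ 2291^2 = 5248681 ≡ 7016 (mod 7331)
6852^420 = 6852^256 × 6852^128 × 6852^32 × 6852^4 ≡ 7016 × 2291 × 3665 × 1912 (mod 7331).
Accumulate the product:
7016 × 2291 = 16073656 ≡ 4104
4104 × 3665 = 15041160 ≡ 5279
5279 × 1912 = 10093448 ≡ 5992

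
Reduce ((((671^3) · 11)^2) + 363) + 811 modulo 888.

359

(671)^3 ≡ 791 (mod 888)
791 · 11 = 8701 ≡ 709 (mod 888)
(709)^2 ≡ 73 (mod 888)
73 + 363 = 436
436 + 811 = 1247 ≡ 359 (mod 888)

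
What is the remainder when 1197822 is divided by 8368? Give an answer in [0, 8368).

1198

1197822 = 143×8368 + 1198, so 1197822 ≡ 1198 (mod 8368).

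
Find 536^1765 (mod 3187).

1358

1765 in binary is 11011100101, i.e. 1765 = 1024 + 512 + 128 + 64 + 32 + 4 + 1.
536^1 ≡ 536 (mod 3187)
536^2 ≡ 536^2 = 287296 ≡ 466 (mod 3187)
536^4 ≡ 466^2 = 217156 ≡ 440 (mod 3187)
536^8 ≡ 440^2 = 193600 ≡ 2380 (mod 3187)
536^16 ≡ 2380^2 = 5664400 ≡ 1101 (mod 3187)
536^32 ≡ 1101^2 = 1212201 ≡ 1141 (mod 3187)
536^64 ≡ 1141^2 = 1301881 ≡ 1585 (mod 3187)
536^128 ≡ 1585^2 = 2512225 ≡ 869 (mod 3187)
536^256 ≡ 869^2 = 755161 ≡ 3029 (mod 3187)
536^512 ≡ 3029^2 = 9174841 ≡ 2655 (mod 3187)
536^1024 ≡ 2655^2 = 7049025 ≡ 2568 (mod 3187)
536^1765 = 536^1024 * 536^512 * 536^128 * 536^64 * 536^32 * 536^4 * 536^1 ≡ 2568 * 2655 * 869 * 1585 * 1141 * 440 * 536 (mod 3187).
Accumulate the product:
2568 * 2655 = 6818040 ≡ 1047
1047 * 869 = 909843 ≡ 1548
1548 * 1585 = 2453580 ≡ 2777
2777 * 1141 = 3168557 ≡ 679
679 * 440 = 298760 ≡ 2369
2369 * 536 = 1269784 ≡ 1358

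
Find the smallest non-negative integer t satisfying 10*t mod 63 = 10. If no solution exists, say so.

1

gcd(10, 63) = 1, so a unique solution mod 63 exists.
10⁻¹ ≡ 19 (mod 63).
t ≡ 19*10 ≡ 1 (mod 63).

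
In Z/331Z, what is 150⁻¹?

331 = 2*150 + 31
150 = 4*31 + 26
31 = 1*26 + 5
26 = 5*5 + 1
5 = 5*1 + 0
gcd(150, 331) = 1, so the inverse exists.
Bézout: 1 = −29*331 + 64*150.
So 150⁻¹ ≡ 64 (mod 331).

64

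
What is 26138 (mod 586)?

354

26138 = 44*586 + 354, so 26138 ≡ 354 (mod 586).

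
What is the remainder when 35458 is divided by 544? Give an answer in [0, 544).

35458 = 65·544 + 98, so 35458 ≡ 98 (mod 544).

98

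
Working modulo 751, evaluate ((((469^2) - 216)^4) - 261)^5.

444

(469)^2 ≡ 669 (mod 751)
669 - 216 = 453
(453)^4 ≡ 50 (mod 751)
50 - 261 = -211 ≡ 540 (mod 751)
(540)^5 ≡ 444 (mod 751)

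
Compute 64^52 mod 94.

Using repeated squaring:
64^1 ≡ 64 (mod 94)
64^2 ≡ 64^2 = 4096 ≡ 54 (mod 94)
64^4 ≡ 54^2 = 2916 ≡ 2 (mod 94)
64^8 ≡ 2^2 = 4 (mod 94)
64^16 ≡ 4^2 = 16 (mod 94)
64^32 ≡ 16^2 = 256 ≡ 68 (mod 94)
64^52 = 64^32 × 64^16 × 64^4 ≡ 68 × 16 × 2 (mod 94).
Accumulate the product:
68 × 16 = 1088 ≡ 54
54 × 2 = 108 ≡ 14

14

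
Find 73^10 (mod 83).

Compute successive squares:
10 in binary is 1010, i.e. 10 = 8 + 2.
73^1 ≡ 73 (mod 83)
73^2 ≡ 73^2 = 5329 ≡ 17 (mod 83)
73^4 ≡ 17^2 = 289 ≡ 40 (mod 83)
73^8 ≡ 40^2 = 1600 ≡ 23 (mod 83)
73^10 = 73^8 * 73^2 ≡ 23 * 17 (mod 83).
23 * 17 = 391 ≡ 59 (mod 83).

59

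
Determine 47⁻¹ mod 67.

Apply the Euclidean algorithm and back-substitute:
67 = 1×47 + 20
47 = 2×20 + 7
20 = 2×7 + 6
7 = 1×6 + 1
6 = 6×1 + 0
gcd(47, 67) = 1, so the inverse exists.
Bézout: 1 = −7×67 + 10×47.
So 47⁻¹ ≡ 10 (mod 67).

10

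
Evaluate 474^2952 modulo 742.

652

By square-and-multiply:
474^1 ≡ 474 (mod 742)
474^2 ≡ 474^2 = 224676 ≡ 592 (mod 742)
474^4 ≡ 592^2 = 350464 ≡ 240 (mod 742)
474^8 ≡ 240^2 = 57600 ≡ 466 (mod 742)
474^16 ≡ 466^2 = 217156 ≡ 492 (mod 742)
474^32 ≡ 492^2 = 242064 ≡ 172 (mod 742)
474^64 ≡ 172^2 = 29584 ≡ 646 (mod 742)
474^128 ≡ 646^2 = 417316 ≡ 312 (mod 742)
474^256 ≡ 312^2 = 97344 ≡ 142 (mod 742)
474^512 ≡ 142^2 = 20164 ≡ 130 (mod 742)
474^1024 ≡ 130^2 = 16900 ≡ 576 (mod 742)
474^2048 ≡ 576^2 = 331776 ≡ 102 (mod 742)
474^2952 = 474^2048 * 474^512 * 474^256 * 474^128 * 474^8 ≡ 102 * 130 * 142 * 312 * 466 (mod 742).
Accumulate the product:
102 * 130 = 13260 ≡ 646
646 * 142 = 91732 ≡ 466
466 * 312 = 145392 ≡ 702
702 * 466 = 327132 ≡ 652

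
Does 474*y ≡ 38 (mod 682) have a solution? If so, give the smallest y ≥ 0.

49

gcd(474, 682) = 2, and 2 | 38, so solutions exist.
Divide through by 2: 237*y ≡ 19 (mod 341).
237⁻¹ ≡ 200 (mod 341).
y ≡ 200*19 ≡ 49 (mod 341).
The smallest non-negative solution is y = 49.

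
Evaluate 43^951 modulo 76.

7

Using repeated squaring:
951 in binary is 1110110111, i.e. 951 = 512 + 256 + 128 + 32 + 16 + 4 + 2 + 1.
43^1 ≡ 43 (mod 76)
43^2 ≡ 43^2 = 1849 ≡ 25 (mod 76)
43^4 ≡ 25^2 = 625 ≡ 17 (mod 76)
43^8 ≡ 17^2 = 289 ≡ 61 (mod 76)
43^16 ≡ 61^2 = 3721 ≡ 73 (mod 76)
43^32 ≡ 73^2 = 5329 ≡ 9 (mod 76)
43^64 ≡ 9^2 = 81 ≡ 5 (mod 76)
43^128 ≡ 5^2 = 25 (mod 76)
43^256 ≡ 25^2 = 625 ≡ 17 (mod 76)
43^512 ≡ 17^2 = 289 ≡ 61 (mod 76)
43^951 = 43^512 · 43^256 · 43^128 · 43^32 · 43^16 · 43^4 · 43^2 · 43^1 ≡ 61 · 17 · 25 · 9 · 73 · 17 · 25 · 43 (mod 76).
Accumulate the product:
61 · 17 = 1037 ≡ 49
49 · 25 = 1225 ≡ 9
9 · 9 = 81 ≡ 5
5 · 73 = 365 ≡ 61
61 · 17 = 1037 ≡ 49
49 · 25 = 1225 ≡ 9
9 · 43 = 387 ≡ 7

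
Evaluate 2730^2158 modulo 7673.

Using repeated squaring:
2730^1 ≡ 2730 (mod 7673)
2730^2 ≡ 2730^2 = 7452900 ≡ 2417 (mod 7673)
2730^4 ≡ 2417^2 = 5841889 ≡ 2736 (mod 7673)
2730^8 ≡ 2736^2 = 7485696 ≡ 4521 (mod 7673)
2730^16 ≡ 4521^2 = 20439441 ≡ 6242 (mod 7673)
2730^32 ≡ 6242^2 = 38962564 ≡ 6743 (mod 7673)
2730^64 ≡ 6743^2 = 45468049 ≡ 5524 (mod 7673)
2730^128 ≡ 5524^2 = 30514576 ≡ 6728 (mod 7673)
2730^256 ≡ 6728^2 = 45265984 ≡ 2957 (mod 7673)
2730^512 ≡ 2957^2 = 8743849 ≡ 4302 (mod 7673)
2730^1024 ≡ 4302^2 = 18507204 ≡ 7601 (mod 7673)
2730^2048 ≡ 7601^2 = 57775201 ≡ 5184 (mod 7673)
2730^2158 = 2730^2048 · 2730^64 · 2730^32 · 2730^8 · 2730^4 · 2730^2 ≡ 5184 · 5524 · 6743 · 4521 · 2736 · 2417 (mod 7673).
Accumulate the product:
5184 · 5524 = 28636416 ≡ 780
780 · 6743 = 5259540 ≡ 3535
3535 · 4521 = 15981735 ≡ 6549
6549 · 2736 = 17918064 ≡ 1609
1609 · 2417 = 3888953 ≡ 6415

6415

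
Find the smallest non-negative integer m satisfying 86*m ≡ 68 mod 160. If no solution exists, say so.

gcd(86, 160) = 2, and 2 | 68, so solutions exist.
Divide through by 2: 43*m = 34 (mod 80).
43⁻¹ ≡ 67 (mod 80).
m ≡ 67*34 ≡ 38 (mod 80).
The smallest non-negative solution is m = 38.

38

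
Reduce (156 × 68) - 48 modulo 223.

79

156 × 68 = 10608 ≡ 127 (mod 223)
127 - 48 = 79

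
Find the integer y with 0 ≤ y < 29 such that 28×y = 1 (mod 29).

Apply the Euclidean algorithm and back-substitute:
29 = 1×28 + 1
28 = 28×1 + 0
gcd(28, 29) = 1, so the inverse exists.
Bézout: 1 = 1×29 − 1×28.
So 28⁻¹ ≡ −1 ≡ 28 (mod 29).

28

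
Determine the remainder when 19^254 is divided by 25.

254 in binary is 11111110, i.e. 254 = 128 + 64 + 32 + 16 + 8 + 4 + 2.
19^1 ≡ 19 (mod 25)
19^2 ≡ 19^2 = 361 ≡ 11 (mod 25)
19^4 ≡ 11^2 = 121 ≡ 21 (mod 25)
19^8 ≡ 21^2 = 441 ≡ 16 (mod 25)
19^16 ≡ 16^2 = 256 ≡ 6 (mod 25)
19^32 ≡ 6^2 = 36 ≡ 11 (mod 25)
19^64 ≡ 11^2 = 121 ≡ 21 (mod 25)
19^128 ≡ 21^2 = 441 ≡ 16 (mod 25)
19^254 = 19^128 × 19^64 × 19^32 × 19^16 × 19^8 × 19^4 × 19^2 ≡ 16 × 21 × 11 × 6 × 16 × 21 × 11 (mod 25).
Accumulate the product:
16 × 21 = 336 ≡ 11
11 × 11 = 121 ≡ 21
21 × 6 = 126 ≡ 1
1 × 16 = 16
16 × 21 = 336 ≡ 11
11 × 11 = 121 ≡ 21

21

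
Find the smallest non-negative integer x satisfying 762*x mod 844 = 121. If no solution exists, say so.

gcd(762, 844) = 2, and 2 does not divide 121.
So the congruence has no solution.

no solution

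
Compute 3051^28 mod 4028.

Using repeated squaring:
28 in binary is 11100, i.e. 28 = 16 + 8 + 4.
3051^1 ≡ 3051 (mod 4028)
3051^2 ≡ 3051^2 = 9308601 ≡ 3921 (mod 4028)
3051^4 ≡ 3921^2 = 15374241 ≡ 3393 (mod 4028)
3051^8 ≡ 3393^2 = 11512449 ≡ 425 (mod 4028)
3051^16 ≡ 425^2 = 180625 ≡ 3393 (mod 4028)
3051^28 = 3051^16 * 3051^8 * 3051^4 ≡ 3393 * 425 * 3393 (mod 4028).
Accumulate the product:
3393 * 425 = 1442025 ≡ 1
1 * 3393 = 3393

3393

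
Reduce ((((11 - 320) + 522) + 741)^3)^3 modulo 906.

372

11 - 320 = -309 ≡ 597 (mod 906)
597 + 522 = 1119 ≡ 213 (mod 906)
213 + 741 = 954 ≡ 48 (mod 906)
(48)^3 ≡ 60 (mod 906)
(60)^3 ≡ 372 (mod 906)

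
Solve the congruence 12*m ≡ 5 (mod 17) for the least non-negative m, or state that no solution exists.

gcd(12, 17) = 1, so a unique solution mod 17 exists.
12⁻¹ ≡ 10 (mod 17).
m ≡ 10*5 ≡ 16 (mod 17).

16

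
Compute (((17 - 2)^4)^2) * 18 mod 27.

17 - 2 = 15
(15)^4 ≡ 0 (mod 27)
(0)^2 ≡ 0 (mod 27)
0 * 18 = 0

0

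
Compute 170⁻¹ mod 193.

151

193 = 1×170 + 23
170 = 7×23 + 9
23 = 2×9 + 5
9 = 1×5 + 4
5 = 1×4 + 1
4 = 4×1 + 0
gcd(170, 193) = 1, so the inverse exists.
Back-substitute for 1:
1 = 1×5 − 1×4
  = −1×9 + 2×5
  = 2×23 − 5×9
  = −5×170 + 37×23
  = 37×193 − 42×170
So 170⁻¹ ≡ −42 ≡ 151 (mod 193).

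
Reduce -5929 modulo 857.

-5929 = -7·857 + 70, so -5929 ≡ 70 (mod 857).

70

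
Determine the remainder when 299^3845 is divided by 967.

176

By square-and-multiply:
3845 in binary is 111100000101, i.e. 3845 = 2048 + 1024 + 512 + 256 + 4 + 1.
299^1 ≡ 299 (mod 967)
299^2 ≡ 299^2 = 89401 ≡ 437 (mod 967)
299^4 ≡ 437^2 = 190969 ≡ 470 (mod 967)
299^8 ≡ 470^2 = 220900 ≡ 424 (mod 967)
299^16 ≡ 424^2 = 179776 ≡ 881 (mod 967)
299^32 ≡ 881^2 = 776161 ≡ 627 (mod 967)
299^64 ≡ 627^2 = 393129 ≡ 527 (mod 967)
299^128 ≡ 527^2 = 277729 ≡ 200 (mod 967)
299^256 ≡ 200^2 = 40000 ≡ 353 (mod 967)
299^512 ≡ 353^2 = 124609 ≡ 833 (mod 967)
299^1024 ≡ 833^2 = 693889 ≡ 550 (mod 967)
299^2048 ≡ 550^2 = 302500 ≡ 796 (mod 967)
299^3845 = 299^2048 · 299^1024 · 299^512 · 299^256 · 299^4 · 299^1 ≡ 796 · 550 · 833 · 353 · 470 · 299 (mod 967).
Accumulate the product:
796 · 550 = 437800 ≡ 716
716 · 833 = 596428 ≡ 756
756 · 353 = 266868 ≡ 943
943 · 470 = 443210 ≡ 324
324 · 299 = 96876 ≡ 176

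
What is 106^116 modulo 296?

Using repeated squaring:
106^1 ≡ 106 (mod 296)
106^2 ≡ 106^2 = 11236 ≡ 284 (mod 296)
106^4 ≡ 284^2 = 80656 ≡ 144 (mod 296)
106^8 ≡ 144^2 = 20736 ≡ 16 (mod 296)
106^16 ≡ 16^2 = 256 (mod 296)
106^32 ≡ 256^2 = 65536 ≡ 120 (mod 296)
106^64 ≡ 120^2 = 14400 ≡ 192 (mod 296)
106^116 = 106^64 * 106^32 * 106^16 * 106^4 ≡ 192 * 120 * 256 * 144 (mod 296).
Accumulate the product:
192 * 120 = 23040 ≡ 248
248 * 256 = 63488 ≡ 144
144 * 144 = 20736 ≡ 16

16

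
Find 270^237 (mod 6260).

237 in binary is 11101101, i.e. 237 = 128 + 64 + 32 + 8 + 4 + 1.
270^1 ≡ 270 (mod 6260)
270^2 ≡ 270^2 = 72900 ≡ 4040 (mod 6260)
270^4 ≡ 4040^2 = 16321600 ≡ 1780 (mod 6260)
270^8 ≡ 1780^2 = 3168400 ≡ 840 (mod 6260)
270^16 ≡ 840^2 = 705600 ≡ 4480 (mod 6260)
270^32 ≡ 4480^2 = 20070400 ≡ 840 (mod 6260)
270^64 ≡ 840^2 = 705600 ≡ 4480 (mod 6260)
270^128 ≡ 4480^2 = 20070400 ≡ 840 (mod 6260)
270^237 = 270^128 · 270^64 · 270^32 · 270^8 · 270^4 · 270^1 ≡ 840 · 4480 · 840 · 840 · 1780 · 270 (mod 6260).
Accumulate the product:
840 · 4480 = 3763200 ≡ 940
940 · 840 = 789600 ≡ 840
840 · 840 = 705600 ≡ 4480
4480 · 1780 = 7974400 ≡ 5420
5420 · 270 = 1463400 ≡ 4820

4820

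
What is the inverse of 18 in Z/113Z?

By the extended Euclidean algorithm:
113 = 6×18 + 5
18 = 3×5 + 3
5 = 1×3 + 2
3 = 1×2 + 1
2 = 2×1 + 0
gcd(18, 113) = 1, so the inverse exists.
Back-substitute for 1:
1 = 1×3 − 1×2
  = −1×5 + 2×3
  = 2×18 − 7×5
  = −7×113 + 44×18
So 18⁻¹ ≡ 44 (mod 113).

44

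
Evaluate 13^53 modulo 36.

25

53 in binary is 110101, i.e. 53 = 32 + 16 + 4 + 1.
13^1 ≡ 13 (mod 36)
13^2 ≡ 13^2 = 169 ≡ 25 (mod 36)
13^4 ≡ 25^2 = 625 ≡ 13 (mod 36)
13^8 ≡ 13^2 = 169 ≡ 25 (mod 36)
13^16 ≡ 25^2 = 625 ≡ 13 (mod 36)
13^32 ≡ 13^2 = 169 ≡ 25 (mod 36)
13^53 = 13^32 · 13^16 · 13^4 · 13^1 ≡ 25 · 13 · 13 · 13 (mod 36).
Accumulate the product:
25 · 13 = 325 ≡ 1
1 · 13 = 13
13 · 13 = 169 ≡ 25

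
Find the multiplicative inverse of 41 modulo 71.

26

71 = 1·41 + 30
41 = 1·30 + 11
30 = 2·11 + 8
11 = 1·8 + 3
8 = 2·3 + 2
3 = 1·2 + 1
2 = 2·1 + 0
gcd(41, 71) = 1, so the inverse exists.
Back-substitute for 1:
1 = 1·3 − 1·2
  = −1·8 + 3·3
  = 3·11 − 4·8
  = −4·30 + 11·11
  = 11·41 − 15·30
  = −15·71 + 26·41
So 41⁻¹ ≡ 26 (mod 71).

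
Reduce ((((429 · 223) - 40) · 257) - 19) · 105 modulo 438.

270

429 · 223 = 95667 ≡ 183 (mod 438)
183 - 40 = 143
143 · 257 = 36751 ≡ 397 (mod 438)
397 - 19 = 378
378 · 105 = 39690 ≡ 270 (mod 438)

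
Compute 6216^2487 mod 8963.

3987

2487 in binary is 100110110111, i.e. 2487 = 2048 + 256 + 128 + 32 + 16 + 4 + 2 + 1.
6216^1 ≡ 6216 (mod 8963)
6216^2 ≡ 6216^2 = 38638656 ≡ 8126 (mod 8963)
6216^4 ≡ 8126^2 = 66031876 ≡ 1455 (mod 8963)
6216^8 ≡ 1455^2 = 2117025 ≡ 1757 (mod 8963)
6216^16 ≡ 1757^2 = 3087049 ≡ 3777 (mod 8963)
6216^32 ≡ 3777^2 = 14265729 ≡ 5596 (mod 8963)
6216^64 ≡ 5596^2 = 31315216 ≡ 7457 (mod 8963)
6216^128 ≡ 7457^2 = 55606849 ≡ 397 (mod 8963)
6216^256 ≡ 397^2 = 157609 ≡ 5238 (mod 8963)
6216^512 ≡ 5238^2 = 27436644 ≡ 901 (mod 8963)
6216^1024 ≡ 901^2 = 811801 ≡ 5131 (mod 8963)
6216^2048 ≡ 5131^2 = 26327161 ≡ 2830 (mod 8963)
6216^2487 = 6216^2048 · 6216^256 · 6216^128 · 6216^32 · 6216^16 · 6216^4 · 6216^2 · 6216^1 ≡ 2830 · 5238 · 397 · 5596 · 3777 · 1455 · 8126 · 6216 (mod 8963).
Accumulate the product:
2830 · 5238 = 14823540 ≡ 7701
7701 · 397 = 3057297 ≡ 914
914 · 5596 = 5114744 ≡ 5834
5834 · 3777 = 22035018 ≡ 3964
3964 · 1455 = 5767620 ≡ 4411
4411 · 8126 = 35843786 ≡ 749
749 · 6216 = 4655784 ≡ 3987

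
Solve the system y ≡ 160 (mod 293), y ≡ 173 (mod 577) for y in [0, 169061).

19791

293⁻¹ mod 577: 293·449 ≡ 1 (mod 577), so 293⁻¹ ≡ 449.
y = 160 + 293·((173 − 160)·449 mod 577) = 160 + 293·67 = 19791.
Check: 19791 mod 293 = 160, 19791 mod 577 = 173. ✓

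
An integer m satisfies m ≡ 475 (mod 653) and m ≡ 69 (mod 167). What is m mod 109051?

69040

653⁻¹ mod 167: 653*89 ≡ 1 (mod 167), so 653⁻¹ ≡ 89.
m = 475 + 653*((69 − 475)*89 mod 167) = 475 + 653*105 = 69040.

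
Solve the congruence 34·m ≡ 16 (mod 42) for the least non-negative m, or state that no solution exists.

19

gcd(34, 42) = 2, and 2 | 16, so solutions exist.
Divide through by 2: 17·m ≡ 8 mod 21.
17⁻¹ ≡ 5 (mod 21).
m ≡ 5·8 ≡ 19 (mod 21).
The smallest non-negative solution is m = 19.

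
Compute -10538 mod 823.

161

-10538 = -13*823 + 161, so -10538 ≡ 161 (mod 823).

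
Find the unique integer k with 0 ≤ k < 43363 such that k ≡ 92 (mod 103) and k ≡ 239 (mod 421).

103⁻¹ mod 421: 103*327 ≡ 1 (mod 421), so 103⁻¹ ≡ 327.
k = 92 + 103*((239 − 92)*327 mod 421) = 92 + 103*75 = 7817.

7817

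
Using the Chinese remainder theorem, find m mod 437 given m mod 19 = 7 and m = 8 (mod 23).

330

19⁻¹ mod 23: 19×17 ≡ 1 (mod 23), so 19⁻¹ ≡ 17.
m = 7 + 19×((8 − 7)×17 mod 23) = 7 + 19×17 = 330.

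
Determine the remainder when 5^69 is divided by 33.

20

Compute successive squares:
69 in binary is 1000101, i.e. 69 = 64 + 4 + 1.
5^1 ≡ 5 (mod 33)
5^2 ≡ 5^2 = 25 (mod 33)
5^4 ≡ 25^2 = 625 ≡ 31 (mod 33)
5^8 ≡ 31^2 = 961 ≡ 4 (mod 33)
5^16 ≡ 4^2 = 16 (mod 33)
5^32 ≡ 16^2 = 256 ≡ 25 (mod 33)
5^64 ≡ 25^2 = 625 ≡ 31 (mod 33)
5^69 = 5^64 · 5^4 · 5^1 ≡ 31 · 31 · 5 (mod 33).
Accumulate the product:
31 · 31 = 961 ≡ 4
4 · 5 = 20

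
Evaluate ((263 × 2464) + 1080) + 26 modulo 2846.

250

263 × 2464 = 648032 ≡ 1990 (mod 2846)
1990 + 1080 = 3070 ≡ 224 (mod 2846)
224 + 26 = 250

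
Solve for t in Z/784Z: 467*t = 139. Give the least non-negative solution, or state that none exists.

697

gcd(467, 784) = 1, so a unique solution mod 784 exists.
467⁻¹ ≡ 507 (mod 784).
t ≡ 507*139 ≡ 697 (mod 784).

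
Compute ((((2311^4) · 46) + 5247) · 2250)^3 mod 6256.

(2311)^4 ≡ 5441 (mod 6256)
5441 · 46 = 250286 ≡ 46 (mod 6256)
46 + 5247 = 5293
5293 · 2250 = 11909250 ≡ 4082 (mod 6256)
(4082)^3 ≡ 5448 (mod 6256)

5448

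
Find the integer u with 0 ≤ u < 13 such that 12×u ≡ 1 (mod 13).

12

Run the extended Euclidean algorithm:
13 = 1·12 + 1
12 = 12·1 + 0
gcd(12, 13) = 1, so the inverse exists.
Bézout: 1 = 1·13 − 1·12.
So 12⁻¹ ≡ −1 ≡ 12 (mod 13).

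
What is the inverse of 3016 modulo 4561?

Apply the Euclidean algorithm and back-substitute:
4561 = 1·3016 + 1545
3016 = 1·1545 + 1471
1545 = 1·1471 + 74
1471 = 19·74 + 65
74 = 1·65 + 9
65 = 7·9 + 2
9 = 4·2 + 1
2 = 2·1 + 0
gcd(3016, 4561) = 1, so the inverse exists.
Back-substitute for 1:
1 = 1·9 − 4·2
  = −4·65 + 29·9
  = 29·74 − 33·65
  = −33·1471 + 656·74
  = 656·1545 − 689·1471
  = −689·3016 + 1345·1545
  = 1345·4561 − 2034·3016
So 3016⁻¹ ≡ −2034 ≡ 2527 (mod 4561).

2527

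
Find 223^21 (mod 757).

21 in binary is 10101, i.e. 21 = 16 + 4 + 1.
223^1 ≡ 223 (mod 757)
223^2 ≡ 223^2 = 49729 ≡ 524 (mod 757)
223^4 ≡ 524^2 = 274576 ≡ 542 (mod 757)
223^8 ≡ 542^2 = 293764 ≡ 48 (mod 757)
223^16 ≡ 48^2 = 2304 ≡ 33 (mod 757)
223^21 = 223^16 · 223^4 · 223^1 ≡ 33 · 542 · 223 (mod 757).
Accumulate the product:
33 · 542 = 17886 ≡ 475
475 · 223 = 105925 ≡ 702

702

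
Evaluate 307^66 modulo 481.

38

By square-and-multiply:
66 in binary is 1000010, i.e. 66 = 64 + 2.
307^1 ≡ 307 (mod 481)
307^2 ≡ 307^2 = 94249 ≡ 454 (mod 481)
307^4 ≡ 454^2 = 206116 ≡ 248 (mod 481)
307^8 ≡ 248^2 = 61504 ≡ 417 (mod 481)
307^16 ≡ 417^2 = 173889 ≡ 248 (mod 481)
307^32 ≡ 248^2 = 61504 ≡ 417 (mod 481)
307^64 ≡ 417^2 = 173889 ≡ 248 (mod 481)
307^66 = 307^64 × 307^2 ≡ 248 × 454 (mod 481).
248 × 454 = 112592 ≡ 38 (mod 481).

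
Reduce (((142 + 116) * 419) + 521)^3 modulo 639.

142 + 116 = 258
258 * 419 = 108102 ≡ 111 (mod 639)
111 + 521 = 632
(632)^3 ≡ 296 (mod 639)

296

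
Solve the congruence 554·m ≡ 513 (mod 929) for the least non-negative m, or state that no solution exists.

gcd(554, 929) = 1, so a unique solution mod 929 exists.
554⁻¹ ≡ 109 (mod 929).
m ≡ 109·513 ≡ 177 (mod 929).

177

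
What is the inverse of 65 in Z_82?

53

82 = 1·65 + 17
65 = 3·17 + 14
17 = 1·14 + 3
14 = 4·3 + 2
3 = 1·2 + 1
2 = 2·1 + 0
gcd(65, 82) = 1, so the inverse exists.
Back-substitute for 1:
1 = 1·3 − 1·2
  = −1·14 + 5·3
  = 5·17 − 6·14
  = −6·65 + 23·17
  = 23·82 − 29·65
So 65⁻¹ ≡ −29 ≡ 53 (mod 82).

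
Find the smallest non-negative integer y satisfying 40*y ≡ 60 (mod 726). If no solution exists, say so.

gcd(40, 726) = 2, and 2 | 60, so solutions exist.
Divide through by 2: 20*y ≡ 30 mod 363.
20⁻¹ ≡ 236 (mod 363).
y ≡ 236*30 ≡ 183 (mod 363).
The smallest non-negative solution is y = 183.

183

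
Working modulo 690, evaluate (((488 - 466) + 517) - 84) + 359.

124

488 - 466 = 22
22 + 517 = 539
539 - 84 = 455
455 + 359 = 814 ≡ 124 (mod 690)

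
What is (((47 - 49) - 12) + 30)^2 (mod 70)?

47 - 49 = -2 ≡ 68 (mod 70)
68 - 12 = 56
56 + 30 = 86 ≡ 16 (mod 70)
(16)^2 ≡ 46 (mod 70)

46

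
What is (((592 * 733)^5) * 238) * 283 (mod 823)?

592 * 733 = 433936 ≡ 215 (mod 823)
(215)^5 ≡ 166 (mod 823)
166 * 238 = 39508 ≡ 4 (mod 823)
4 * 283 = 1132 ≡ 309 (mod 823)

309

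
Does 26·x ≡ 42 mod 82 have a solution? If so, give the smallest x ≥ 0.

30

gcd(26, 82) = 2, and 2 | 42, so solutions exist.
Divide through by 2: 13·x ≡ 21 mod 41.
13⁻¹ ≡ 19 (mod 41).
x ≡ 19·21 ≡ 30 (mod 41).
The smallest non-negative solution is x = 30.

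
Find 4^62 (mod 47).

By square-and-multiply:
62 in binary is 111110, i.e. 62 = 32 + 16 + 8 + 4 + 2.
4^1 ≡ 4 (mod 47)
4^2 ≡ 4^2 = 16 (mod 47)
4^4 ≡ 16^2 = 256 ≡ 21 (mod 47)
4^8 ≡ 21^2 = 441 ≡ 18 (mod 47)
4^16 ≡ 18^2 = 324 ≡ 42 (mod 47)
4^32 ≡ 42^2 = 1764 ≡ 25 (mod 47)
4^62 = 4^32 × 4^16 × 4^8 × 4^4 × 4^2 ≡ 25 × 42 × 18 × 21 × 16 (mod 47).
Accumulate the product:
25 × 42 = 1050 ≡ 16
16 × 18 = 288 ≡ 6
6 × 21 = 126 ≡ 32
32 × 16 = 512 ≡ 42

42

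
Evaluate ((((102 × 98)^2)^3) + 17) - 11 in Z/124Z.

14

102 × 98 = 9996 ≡ 76 (mod 124)
(76)^2 ≡ 72 (mod 124)
(72)^3 ≡ 8 (mod 124)
8 + 17 = 25
25 - 11 = 14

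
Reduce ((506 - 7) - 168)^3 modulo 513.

208

506 - 7 = 499
499 - 168 = 331
(331)^3 ≡ 208 (mod 513)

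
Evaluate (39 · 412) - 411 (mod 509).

39 · 412 = 16068 ≡ 289 (mod 509)
289 - 411 = -122 ≡ 387 (mod 509)

387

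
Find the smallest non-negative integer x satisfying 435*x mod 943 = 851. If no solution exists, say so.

713

gcd(435, 943) = 1, so a unique solution mod 943 exists.
435⁻¹ ≡ 310 (mod 943).
x ≡ 310*851 ≡ 713 (mod 943).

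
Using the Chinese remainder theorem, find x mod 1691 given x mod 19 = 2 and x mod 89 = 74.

19⁻¹ mod 89: 19*75 ≡ 1 (mod 89), so 19⁻¹ ≡ 75.
x = 2 + 19*((74 − 2)*75 mod 89) = 2 + 19*60 = 1142.

1142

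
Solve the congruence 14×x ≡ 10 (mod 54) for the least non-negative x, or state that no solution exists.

gcd(14, 54) = 2, and 2 | 10, so solutions exist.
Divide through by 2: 7×x ≡ 5 mod 27.
7⁻¹ ≡ 4 (mod 27).
x ≡ 4×5 ≡ 20 (mod 27).
The smallest non-negative solution is x = 20.

20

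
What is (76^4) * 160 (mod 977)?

(76)^4 ≡ 557 (mod 977)
557 * 160 = 89120 ≡ 213 (mod 977)

213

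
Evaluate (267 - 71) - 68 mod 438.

128

267 - 71 = 196
196 - 68 = 128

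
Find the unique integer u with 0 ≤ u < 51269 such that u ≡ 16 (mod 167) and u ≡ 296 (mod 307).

50951

167⁻¹ mod 307: 167×182 ≡ 1 (mod 307), so 167⁻¹ ≡ 182.
u = 16 + 167×((296 − 16)×182 mod 307) = 16 + 167×305 = 50951.
Check: 50951 mod 167 = 16, 50951 mod 307 = 296. ✓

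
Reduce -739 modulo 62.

5

-739 = -12*62 + 5, so -739 ≡ 5 (mod 62).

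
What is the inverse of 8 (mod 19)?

12

By the extended Euclidean algorithm:
19 = 2·8 + 3
8 = 2·3 + 2
3 = 1·2 + 1
2 = 2·1 + 0
gcd(8, 19) = 1, so the inverse exists.
Back-substitute for 1:
1 = 1·3 − 1·2
  = −1·8 + 3·3
  = 3·19 − 7·8
So 8⁻¹ ≡ −7 ≡ 12 (mod 19).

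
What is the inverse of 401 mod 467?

467 = 1·401 + 66
401 = 6·66 + 5
66 = 13·5 + 1
5 = 5·1 + 0
gcd(401, 467) = 1, so the inverse exists.
Bézout: 1 = 79·467 − 92·401.
So 401⁻¹ ≡ −92 ≡ 375 (mod 467).

375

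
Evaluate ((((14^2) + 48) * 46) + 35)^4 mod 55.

(14)^2 ≡ 31 (mod 55)
31 + 48 = 79 ≡ 24 (mod 55)
24 * 46 = 1104 ≡ 4 (mod 55)
4 + 35 = 39
(39)^4 ≡ 31 (mod 55)

31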